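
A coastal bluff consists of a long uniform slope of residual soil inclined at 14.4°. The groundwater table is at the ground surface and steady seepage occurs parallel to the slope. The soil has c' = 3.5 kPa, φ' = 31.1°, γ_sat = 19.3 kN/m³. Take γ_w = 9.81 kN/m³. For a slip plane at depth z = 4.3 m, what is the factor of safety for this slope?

FS = 1.33

With seepage parallel to the slope and the water table at the surface, the effective normal stress on the slip plane uses the buoyant unit weight γ' = γ_sat − γ_w while the driving shear stress uses γ_sat:
FS = [c' + γ' z cos²β tanφ'] / [γ_sat z sinβ cosβ]
γ' = 19.3 − 9.81 = 9.49 kN/m³
Numerator = 3.5 + 9.49·4.3·cos²14.4°·tan31.1° = 3.5 + 9.49·4.3·0.9382·0.6032 = 26.594 kPa
Denominator = 19.3·4.3·sin14.4°·cos14.4° = 19.3·4.3·0.2487·0.9686 = 19.990 kPa
FS = 26.594 / 19.990 = 1.330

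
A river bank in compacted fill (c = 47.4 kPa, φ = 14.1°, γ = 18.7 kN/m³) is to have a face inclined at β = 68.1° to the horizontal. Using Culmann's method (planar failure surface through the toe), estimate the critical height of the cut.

Culmann's analysis gives the critical failure plane at α_cr = (β + φ)/2 = (68.1 + 14.1)/2 = 41.1°, and the critical height
H_c = (4c/γ) · sinβ cosφ / [1 − cos(β − φ)]
    = (4·47.4/18.7) · sin68.1°·cos14.1° / [1 − cos(54.0°)]
    = 10.139 · 0.9278·0.9699 / [1 − 0.5878]
    = 10.139 · 0.8999 / 0.4122
    = 22.13 m

H_c = 22.13 m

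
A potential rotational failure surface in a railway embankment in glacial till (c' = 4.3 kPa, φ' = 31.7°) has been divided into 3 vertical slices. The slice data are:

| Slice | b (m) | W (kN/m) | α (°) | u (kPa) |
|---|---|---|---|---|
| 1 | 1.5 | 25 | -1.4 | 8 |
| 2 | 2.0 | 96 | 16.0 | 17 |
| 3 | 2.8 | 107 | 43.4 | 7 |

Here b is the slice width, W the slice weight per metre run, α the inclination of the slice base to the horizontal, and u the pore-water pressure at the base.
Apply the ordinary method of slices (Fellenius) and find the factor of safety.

Ordinary method of slices: FS = Σ[c'·Δl_i + (W_i cosα_i − u_i·Δl_i)·tanφ'] / Σ W_i sinα_i, with Δl_i = b_i / cosα_i.
Slice 1: Δl = 1.5/cos(-1.4°) = 1.500 m; N'_1 = 25·cos(-1.4°) − 8·1.500 = 13.0; c'Δl = 6.45; W sinα = -0.6
Slice 2: Δl = 2.0/cos16.0° = 2.081 m; N'_2 = 96·cos16.0° − 17·2.081 = 56.9; c'Δl = 8.95; W sinα = 26.5
Slice 3: Δl = 2.8/cos43.4° = 3.854 m; N'_3 = 107·cos43.4° − 7·3.854 = 50.8; c'Δl = 16.57; W sinα = 73.5
Σc'Δl = 32.0 kN/m; ΣN' = 120.7 kN/m; ΣW sinα = 99.4 kN/m
Resisting = 32.0 + 120.7·tan31.7° = 32.0 + 74.5 = 106.5 kN/m
FS = 106.5 / 99.4 = 1.072

FS = 1.07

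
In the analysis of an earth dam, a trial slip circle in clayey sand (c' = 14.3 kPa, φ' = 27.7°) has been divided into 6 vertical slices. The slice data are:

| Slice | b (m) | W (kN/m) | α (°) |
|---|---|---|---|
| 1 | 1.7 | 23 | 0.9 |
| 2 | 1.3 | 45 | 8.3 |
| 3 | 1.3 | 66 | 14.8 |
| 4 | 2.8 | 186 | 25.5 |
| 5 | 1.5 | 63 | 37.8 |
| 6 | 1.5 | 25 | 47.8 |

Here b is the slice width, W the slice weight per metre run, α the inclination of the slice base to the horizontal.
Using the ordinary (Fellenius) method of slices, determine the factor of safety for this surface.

Ordinary method of slices: FS = Σ[c'·Δl_i + (W_i cosα_i)·tanφ'] / Σ W_i sinα_i, with Δl_i = b_i / cosα_i.
Slice 1: Δl = 1.7/cos0.9° = 1.700 m; N'_1 = 23·cos0.9° = 23.0; c'Δl = 24.31; W sinα = 0.4
Slice 2: Δl = 1.3/cos8.3° = 1.314 m; N'_2 = 45·cos8.3° = 44.5; c'Δl = 18.79; W sinα = 6.5
Slice 3: Δl = 1.3/cos14.8° = 1.345 m; N'_3 = 66·cos14.8° = 63.8; c'Δl = 19.23; W sinα = 16.9
Slice 4: Δl = 2.8/cos25.5° = 3.102 m; N'_4 = 186·cos25.5° = 167.9; c'Δl = 44.36; W sinα = 80.1
Slice 5: Δl = 1.5/cos37.8° = 1.898 m; N'_5 = 63·cos37.8° = 49.8; c'Δl = 27.15; W sinα = 38.6
Slice 6: Δl = 1.5/cos47.8° = 2.233 m; N'_6 = 25·cos47.8° = 16.8; c'Δl = 31.93; W sinα = 18.5
Σc'Δl = 165.8 kN/m; ΣN' = 365.8 kN/m; ΣW sinα = 160.9 kN/m
Resisting = 165.8 + 365.8·tan27.7° = 165.8 + 192.0 = 357.8 kN/m
FS = 357.8 / 160.9 = 2.223

FS = 2.22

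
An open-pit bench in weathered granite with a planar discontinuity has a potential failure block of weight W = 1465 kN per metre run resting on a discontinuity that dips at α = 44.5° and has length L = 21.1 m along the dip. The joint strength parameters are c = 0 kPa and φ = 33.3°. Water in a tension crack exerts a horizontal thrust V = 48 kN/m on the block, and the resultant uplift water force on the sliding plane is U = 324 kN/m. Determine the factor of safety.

FS = 0.43

Resolving the block weight along and normal to the plane and applying the Mohr–Coulomb strength on the joint:
N' = W cosα − U − V sinα = 1465·cos44.5° − 324 − 48·sin44.5° = 687.3 kN/m
Driving force T = W sinα + V cosα = 1465·sin44.5° + 48·cos44.5° = 1061.1 kN/m
Resisting force R = c·L + N'·tanφ = 0·21.1 + 687.3·tan33.3° = 0.0 + 451.5 = 451.5 kN/m
FS = R / T = 451.5 / 1061.1 = 0.425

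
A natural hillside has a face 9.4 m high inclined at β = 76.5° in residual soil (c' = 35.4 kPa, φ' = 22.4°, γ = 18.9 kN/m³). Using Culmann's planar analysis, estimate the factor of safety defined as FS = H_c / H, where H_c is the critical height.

H_c = (4c'/γ) · sinβ cosφ' / [1 − cos(β − φ')]
    = (4·35.4/18.9) · sin76.5°·cos22.4° / [1 − cos54.1°]
    = 7.492 · 0.8990 / 0.4136 = 16.28 m
FS = H_c / H = 16.28 / 9.4 = 1.732

FS = 1.73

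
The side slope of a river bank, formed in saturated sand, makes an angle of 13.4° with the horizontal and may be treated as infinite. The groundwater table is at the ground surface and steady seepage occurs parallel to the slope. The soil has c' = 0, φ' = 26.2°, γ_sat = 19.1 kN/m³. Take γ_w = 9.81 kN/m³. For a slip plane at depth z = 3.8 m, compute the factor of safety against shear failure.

FS = 1.00

With seepage parallel to the slope and the water table at the surface, the effective normal stress on the slip plane uses the buoyant unit weight γ' = γ_sat − γ_w while the driving shear stress uses γ_sat:
FS = [c' + γ' z cos²β tanφ'] / [γ_sat z sinβ cosβ]
(For c' = 0 this reduces to FS = (γ'/γ_sat)·tanφ'/tanβ.)
γ' = 19.1 − 9.81 = 9.29 kN/m³
Numerator = 0.0 + 9.29·3.8·cos²13.4°·tan26.2° = 0.0 + 9.29·3.8·0.9463·0.4921 = 16.438 kPa
Denominator = 19.1·3.8·sin13.4°·cos13.4° = 19.1·3.8·0.2317·0.9728 = 16.362 kPa
FS = 16.438 / 16.362 = 1.005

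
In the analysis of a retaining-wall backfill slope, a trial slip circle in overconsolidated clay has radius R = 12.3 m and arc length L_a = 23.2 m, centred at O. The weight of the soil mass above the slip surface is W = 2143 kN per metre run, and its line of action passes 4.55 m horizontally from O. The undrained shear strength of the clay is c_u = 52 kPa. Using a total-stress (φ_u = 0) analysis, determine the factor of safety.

FS = 1.52

Taking moments about the centre O, the resisting moment is provided by the undrained shear strength acting along the arc:
M_R = c_u·L_a·R = 52·23.20·12.3 = 14838.7 kN·m/m
M_D = W·d = 2143·4.55 = 9750.6 kN·m/m
FS = M_R / M_D = 14838.7 / 9750.6 = 1.522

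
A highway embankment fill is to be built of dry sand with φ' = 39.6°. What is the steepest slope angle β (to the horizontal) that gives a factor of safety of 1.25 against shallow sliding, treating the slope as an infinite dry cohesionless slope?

β = 33.5°

For an infinite dry cohesionless slope FS = tanφ'/tanβ, so tanβ = tanφ' / FS.
tanβ = tan39.6° / 1.25 = 0.8273 / 1.25 = 0.6618
β = arctan(0.6618) = 33.50°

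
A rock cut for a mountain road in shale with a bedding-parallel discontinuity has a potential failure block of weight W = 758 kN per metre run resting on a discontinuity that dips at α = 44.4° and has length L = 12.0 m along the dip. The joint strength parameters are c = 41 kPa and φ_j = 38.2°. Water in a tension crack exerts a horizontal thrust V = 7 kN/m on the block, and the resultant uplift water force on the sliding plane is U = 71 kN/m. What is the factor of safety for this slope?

Resolving the block weight along and normal to the plane and applying the Mohr–Coulomb strength on the joint:
N' = W cosα − U − V sinα = 758·cos44.4° − 71 − 7·sin44.4° = 465.7 kN/m
Driving force T = W sinα + V cosα = 758·sin44.4° + 7·cos44.4° = 535.3 kN/m
Resisting force R = c·L + N'·tanφ_j = 41·12.0 + 465.7·tan38.2° = 492.0 + 366.4 = 858.4 kN/m
FS = R / T = 858.4 / 535.3 = 1.604

FS = 1.60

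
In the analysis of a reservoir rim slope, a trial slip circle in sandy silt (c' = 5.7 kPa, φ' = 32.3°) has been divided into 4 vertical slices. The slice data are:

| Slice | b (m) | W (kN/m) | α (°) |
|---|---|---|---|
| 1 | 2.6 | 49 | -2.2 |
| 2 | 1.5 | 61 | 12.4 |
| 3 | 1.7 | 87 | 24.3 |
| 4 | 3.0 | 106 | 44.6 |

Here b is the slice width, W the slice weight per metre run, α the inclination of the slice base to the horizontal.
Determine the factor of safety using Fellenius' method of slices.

Ordinary method of slices: FS = Σ[c'·Δl_i + (W_i cosα_i)·tanφ'] / Σ W_i sinα_i, with Δl_i = b_i / cosα_i.
Slice 1: Δl = 2.6/cos(-2.2°) = 2.602 m; N'_1 = 49·cos(-2.2°) = 49.0; c'Δl = 14.83; W sinα = -1.9
Slice 2: Δl = 1.5/cos12.4° = 1.536 m; N'_2 = 61·cos12.4° = 59.6; c'Δl = 8.75; W sinα = 13.1
Slice 3: Δl = 1.7/cos24.3° = 1.865 m; N'_3 = 87·cos24.3° = 79.3; c'Δl = 10.63; W sinα = 35.8
Slice 4: Δl = 3.0/cos44.6° = 4.213 m; N'_4 = 106·cos44.6° = 75.5; c'Δl = 24.02; W sinα = 74.4
Σc'Δl = 58.2 kN/m; ΣN' = 263.3 kN/m; ΣW sinα = 121.4 kN/m
Resisting = 58.2 + 263.3·tan32.3° = 58.2 + 166.5 = 224.7 kN/m
FS = 224.7 / 121.4 = 1.850

FS = 1.85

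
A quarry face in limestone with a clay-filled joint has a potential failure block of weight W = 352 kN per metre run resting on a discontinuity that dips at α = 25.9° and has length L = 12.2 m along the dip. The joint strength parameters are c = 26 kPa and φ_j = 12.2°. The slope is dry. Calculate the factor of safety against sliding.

Resolving the block weight along and normal to the plane and applying the Mohr–Coulomb strength on the joint:
N' = W cosα = 352·cos25.9° = 316.6 kN/m
Driving force T = W sinα = 352·sin25.9° = 153.8 kN/m
Resisting force R = c·L + N'·tanφ_j = 26·12.2 + 316.6·tan12.2° = 317.2 + 68.5 = 385.7 kN/m
FS = R / T = 385.7 / 153.8 = 2.508

FS = 2.51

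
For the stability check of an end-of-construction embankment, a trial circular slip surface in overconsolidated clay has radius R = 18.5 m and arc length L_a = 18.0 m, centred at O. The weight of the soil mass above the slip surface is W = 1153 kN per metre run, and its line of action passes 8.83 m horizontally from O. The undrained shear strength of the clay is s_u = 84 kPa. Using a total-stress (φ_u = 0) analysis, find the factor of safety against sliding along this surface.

FS = 2.75

Taking moments about the centre O, the resisting moment is provided by the undrained shear strength acting along the arc:
M_R = s_u·L_a·R = 84·18.00·18.5 = 27972.0 kN·m/m
M_D = W·d = 1153·8.83 = 10181.0 kN·m/m
FS = M_R / M_D = 27972.0 / 10181.0 = 2.747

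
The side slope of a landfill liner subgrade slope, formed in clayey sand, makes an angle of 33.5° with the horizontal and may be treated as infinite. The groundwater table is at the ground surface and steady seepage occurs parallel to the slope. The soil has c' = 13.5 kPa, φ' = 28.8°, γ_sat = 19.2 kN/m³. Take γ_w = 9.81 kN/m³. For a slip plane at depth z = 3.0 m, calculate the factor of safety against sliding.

With seepage parallel to the slope and the water table at the surface, the effective normal stress on the slip plane uses the buoyant unit weight γ' = γ_sat − γ_w while the driving shear stress uses γ_sat:
FS = [c' + γ' z cos²β tanφ'] / [γ_sat z sinβ cosβ]
γ' = 19.2 − 9.81 = 9.39 kN/m³
Numerator = 13.5 + 9.39·3.0·cos²33.5°·tan28.8° = 13.5 + 9.39·3.0·0.6954·0.5498 = 24.269 kPa
Denominator = 19.2·3.0·sin33.5°·cos33.5° = 19.2·3.0·0.5519·0.8339 = 26.511 kPa
FS = 24.269 / 26.511 = 0.915

FS = 0.92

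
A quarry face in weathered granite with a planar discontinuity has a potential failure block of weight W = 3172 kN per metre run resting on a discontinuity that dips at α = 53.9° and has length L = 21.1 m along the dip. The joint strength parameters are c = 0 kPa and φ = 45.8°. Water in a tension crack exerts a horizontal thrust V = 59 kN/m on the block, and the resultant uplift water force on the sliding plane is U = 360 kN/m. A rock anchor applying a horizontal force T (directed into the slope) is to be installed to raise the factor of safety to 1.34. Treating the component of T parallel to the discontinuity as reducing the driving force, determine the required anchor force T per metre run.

T = 1221 kN/m

Resolving forces along and normal to the sliding plane, with the horizontal anchor force T adding T·sinα to the effective normal force and T·cosα acting up the plane against the driving force:
FS = [cL + (W cosα − U − V sinα + T sinα) tanφ] / [W sinα + V cosα − T cosα]
Without the anchor: N' = 1461.3 kN/m, driving T_d = 2597.7 kN/m, resisting R = 0·21.1 + 1461.3·tan45.8° = 1502.6 kN/m, FS = 0.58.
Setting FS = 1.34 and solving for T:
1.34·(2597.7 − T cos53.9°) = 1502.6 + T sin53.9°·tan45.8°
T·(sin53.9°·tan45.8° + 1.34·cos53.9°) = 1.34·2597.7 − 1502.6
T·(0.8080·1.0283 + 1.34·0.5892) = 3480.9 − 1502.6 = 1978.3
T·1.6204 = 1978.3
T = 1220.9 kN/m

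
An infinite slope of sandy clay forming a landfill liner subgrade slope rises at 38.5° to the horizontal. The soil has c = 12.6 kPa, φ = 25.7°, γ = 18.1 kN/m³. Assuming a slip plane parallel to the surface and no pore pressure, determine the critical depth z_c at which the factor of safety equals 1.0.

z_c = 3.62 m

Setting FS = 1.00 in FS = [c + γz cos²β tanφ] / [γz sinβ cosβ] and solving for z:
z = c / [γ cosβ (FS·sinβ − cosβ·tanφ)]
  = 12.6 / [18.1·cos38.5°·(1.00·sin38.5° − cos38.5°·tan25.7°)]
  = 12.6 / [18.1·0.7826·(1.00·0.6225 − 0.7826·0.4813)]
  = 12.6 / 3.4828 = 3.618 m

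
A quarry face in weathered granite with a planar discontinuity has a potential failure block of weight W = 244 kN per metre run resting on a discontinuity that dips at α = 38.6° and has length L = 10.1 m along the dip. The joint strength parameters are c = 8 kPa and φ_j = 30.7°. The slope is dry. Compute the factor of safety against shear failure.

FS = 1.27

Resolving the block weight along and normal to the plane and applying the Mohr–Coulomb strength on the joint:
N' = W cosα = 244·cos38.6° = 190.7 kN/m
Driving force T = W sinα = 244·sin38.6° = 152.2 kN/m
Resisting force R = c·L + N'·tanφ_j = 8·10.1 + 190.7·tan30.7° = 80.8 + 113.2 = 194.0 kN/m
FS = R / T = 194.0 / 152.2 = 1.275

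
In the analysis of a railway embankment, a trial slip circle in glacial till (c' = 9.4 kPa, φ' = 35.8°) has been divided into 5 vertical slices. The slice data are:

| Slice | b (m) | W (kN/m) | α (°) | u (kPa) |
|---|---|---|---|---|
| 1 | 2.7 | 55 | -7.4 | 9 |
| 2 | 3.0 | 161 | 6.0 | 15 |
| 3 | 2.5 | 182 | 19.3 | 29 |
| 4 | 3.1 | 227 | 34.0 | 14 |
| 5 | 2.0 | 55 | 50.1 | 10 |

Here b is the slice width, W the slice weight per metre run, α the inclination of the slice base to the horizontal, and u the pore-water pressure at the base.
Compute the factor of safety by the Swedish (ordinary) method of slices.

Ordinary method of slices: FS = Σ[c'·Δl_i + (W_i cosα_i − u_i·Δl_i)·tanφ'] / Σ W_i sinα_i, with Δl_i = b_i / cosα_i.
Slice 1: Δl = 2.7/cos(-7.4°) = 2.723 m; N'_1 = 55·cos(-7.4°) − 9·2.723 = 30.0; c'Δl = 25.59; W sinα = -7.1
Slice 2: Δl = 3.0/cos6.0° = 3.017 m; N'_2 = 161·cos6.0° − 15·3.017 = 114.9; c'Δl = 28.36; W sinα = 16.8
Slice 3: Δl = 2.5/cos19.3° = 2.649 m; N'_3 = 182·cos19.3° − 29·2.649 = 95.0; c'Δl = 24.90; W sinα = 60.2
Slice 4: Δl = 3.1/cos34.0° = 3.739 m; N'_4 = 227·cos34.0° − 14·3.739 = 135.8; c'Δl = 35.15; W sinα = 126.9
Slice 5: Δl = 2.0/cos50.1° = 3.118 m; N'_5 = 55·cos50.1° − 10·3.118 = 4.1; c'Δl = 29.31; W sinα = 42.2
Σc'Δl = 143.3 kN/m; ΣN' = 379.8 kN/m; ΣW sinα = 239.0 kN/m
Resisting = 143.3 + 379.8·tan35.8° = 143.3 + 273.9 = 417.2 kN/m
FS = 417.2 / 239.0 = 1.746

FS = 1.75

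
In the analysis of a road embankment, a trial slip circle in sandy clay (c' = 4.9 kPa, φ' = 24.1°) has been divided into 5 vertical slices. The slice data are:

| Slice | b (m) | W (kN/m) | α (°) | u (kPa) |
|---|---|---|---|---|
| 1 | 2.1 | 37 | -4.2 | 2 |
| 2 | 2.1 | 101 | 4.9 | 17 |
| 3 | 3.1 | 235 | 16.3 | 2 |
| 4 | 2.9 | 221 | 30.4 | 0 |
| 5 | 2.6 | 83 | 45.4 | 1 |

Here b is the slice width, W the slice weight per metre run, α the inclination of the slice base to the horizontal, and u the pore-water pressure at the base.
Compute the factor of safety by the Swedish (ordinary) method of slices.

Ordinary method of slices: FS = Σ[c'·Δl_i + (W_i cosα_i − u_i·Δl_i)·tanφ'] / Σ W_i sinα_i, with Δl_i = b_i / cosα_i.
Slice 1: Δl = 2.1/cos(-4.2°) = 2.106 m; N'_1 = 37·cos(-4.2°) − 2·2.106 = 32.7; c'Δl = 10.32; W sinα = -2.7
Slice 2: Δl = 2.1/cos4.9° = 2.108 m; N'_2 = 101·cos4.9° − 17·2.108 = 64.8; c'Δl = 10.33; W sinα = 8.6
Slice 3: Δl = 3.1/cos16.3° = 3.230 m; N'_3 = 235·cos16.3° − 2·3.230 = 219.1; c'Δl = 15.83; W sinα = 66.0
Slice 4: Δl = 2.9/cos30.4° = 3.362 m; N'_4 = 221·cos30.4° − 0·3.362 = 190.6; c'Δl = 16.48; W sinα = 111.8
Slice 5: Δl = 2.6/cos45.4° = 3.703 m; N'_5 = 83·cos45.4° − 1·3.703 = 54.6; c'Δl = 18.14; W sinα = 59.1
Σc'Δl = 71.1 kN/m; ΣN' = 561.8 kN/m; ΣW sinα = 242.8 kN/m
Resisting = 71.1 + 561.8·tan24.1° = 71.1 + 251.3 = 322.4 kN/m
FS = 322.4 / 242.8 = 1.328

FS = 1.33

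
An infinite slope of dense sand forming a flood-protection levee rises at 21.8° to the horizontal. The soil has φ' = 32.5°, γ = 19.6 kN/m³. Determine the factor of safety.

FS = 1.59

For a dry cohesionless infinite slope the factor of safety is FS = tanφ' / tanβ.
FS = tan32.5° / tan21.8° = 0.6371 / 0.4000 = 1.593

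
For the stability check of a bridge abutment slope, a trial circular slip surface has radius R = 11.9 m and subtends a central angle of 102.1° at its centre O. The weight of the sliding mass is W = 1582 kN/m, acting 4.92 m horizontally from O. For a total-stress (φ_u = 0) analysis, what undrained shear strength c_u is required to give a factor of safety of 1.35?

c_u = 41.6 kPa

FS = c_u·L_a·R / (W·d), so c_u = FS·W·d / (L_a·R).
Arc length L_a = R·θ = 11.9·(102.1°·π/180) = 11.9·1.7820 = 21.21 m
c_u = 1.35·1582·4.92 / (21.21·11.9) = 10507.6 / 252.35 = 41.64 kPa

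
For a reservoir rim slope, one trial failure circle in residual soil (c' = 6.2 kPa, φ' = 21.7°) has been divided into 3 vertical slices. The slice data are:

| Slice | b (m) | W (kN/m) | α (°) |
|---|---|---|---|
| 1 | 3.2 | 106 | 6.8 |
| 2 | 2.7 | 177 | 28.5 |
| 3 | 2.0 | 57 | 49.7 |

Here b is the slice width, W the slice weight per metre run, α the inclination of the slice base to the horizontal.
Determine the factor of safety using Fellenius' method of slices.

FS = 1.26

Ordinary method of slices: FS = Σ[c'·Δl_i + (W_i cosα_i)·tanφ'] / Σ W_i sinα_i, with Δl_i = b_i / cosα_i.
Slice 1: Δl = 3.2/cos6.8° = 3.223 m; N'_1 = 106·cos6.8° = 105.3; c'Δl = 19.98; W sinα = 12.6
Slice 2: Δl = 2.7/cos28.5° = 3.072 m; N'_2 = 177·cos28.5° = 155.6; c'Δl = 19.05; W sinα = 84.5
Slice 3: Δl = 2.0/cos49.7° = 3.092 m; N'_3 = 57·cos49.7° = 36.9; c'Δl = 19.17; W sinα = 43.5
Σc'Δl = 58.2 kN/m; ΣN' = 297.7 kN/m; ΣW sinα = 140.5 kN/m
Resisting = 58.2 + 297.7·tan21.7° = 58.2 + 118.5 = 176.7 kN/m
FS = 176.7 / 140.5 = 1.258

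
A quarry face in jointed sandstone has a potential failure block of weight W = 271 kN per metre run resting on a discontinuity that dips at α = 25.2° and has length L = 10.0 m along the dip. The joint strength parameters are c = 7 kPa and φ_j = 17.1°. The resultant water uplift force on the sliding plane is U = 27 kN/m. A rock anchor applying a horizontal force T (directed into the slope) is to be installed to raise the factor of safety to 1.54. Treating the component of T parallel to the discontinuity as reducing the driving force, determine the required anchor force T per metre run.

T = 27 kN/m

Resolving forces along and normal to the sliding plane, with the horizontal anchor force T adding T·sinα to the effective normal force and T·cosα acting up the plane against the driving force:
FS = [cL + (W cosα − U + T sinα) tanφ_j] / [W sinα − T cosα]
Without the anchor: N' = 218.2 kN/m, driving T_d = 115.4 kN/m, resisting R = 7·10.0 + 218.2·tan17.1° = 137.1 kN/m, FS = 1.19.
Setting FS = 1.54 and solving for T:
1.54·(115.4 − T cos25.2°) = 137.1 + T sin25.2°·tan17.1°
T·(sin25.2°·tan17.1° + 1.54·cos25.2°) = 1.54·115.4 − 137.1
T·(0.4258·0.3076 + 1.54·0.9048) = 177.7 − 137.1 = 40.6
T·1.5244 = 40.6
T = 26.6 kN/m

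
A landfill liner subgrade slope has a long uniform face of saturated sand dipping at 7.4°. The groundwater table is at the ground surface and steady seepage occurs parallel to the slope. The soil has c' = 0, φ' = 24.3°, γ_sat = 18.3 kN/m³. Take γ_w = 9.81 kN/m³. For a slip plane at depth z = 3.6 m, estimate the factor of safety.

With seepage parallel to the slope and the water table at the surface, the effective normal stress on the slip plane uses the buoyant unit weight γ' = γ_sat − γ_w while the driving shear stress uses γ_sat:
FS = [c' + γ' z cos²β tanφ'] / [γ_sat z sinβ cosβ]
(For c' = 0 this reduces to FS = (γ'/γ_sat)·tanφ'/tanβ.)
γ' = 18.3 − 9.81 = 8.49 kN/m³
Numerator = 0.0 + 8.49·3.6·cos²7.4°·tan24.3° = 0.0 + 8.49·3.6·0.9834·0.4515 = 13.571 kPa
Denominator = 18.3·3.6·sin7.4°·cos7.4° = 18.3·3.6·0.1288·0.9917 = 8.414 kPa
FS = 13.571 / 8.414 = 1.613

FS = 1.61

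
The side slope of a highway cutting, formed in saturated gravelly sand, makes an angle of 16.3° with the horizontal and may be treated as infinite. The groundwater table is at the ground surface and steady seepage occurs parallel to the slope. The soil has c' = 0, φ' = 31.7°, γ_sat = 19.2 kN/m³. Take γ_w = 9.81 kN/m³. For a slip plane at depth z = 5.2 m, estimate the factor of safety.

FS = 1.03

With seepage parallel to the slope and the water table at the surface, the effective normal stress on the slip plane uses the buoyant unit weight γ' = γ_sat − γ_w while the driving shear stress uses γ_sat:
FS = [c' + γ' z cos²β tanφ'] / [γ_sat z sinβ cosβ]
(For c' = 0 this reduces to FS = (γ'/γ_sat)·tanφ'/tanβ.)
γ' = 19.2 − 9.81 = 9.39 kN/m³
Numerator = 0.0 + 9.39·5.2·cos²16.3°·tan31.7° = 0.0 + 9.39·5.2·0.9212·0.6176 = 27.781 kPa
Denominator = 19.2·5.2·sin16.3°·cos16.3° = 19.2·5.2·0.2807·0.9598 = 26.895 kPa
FS = 27.781 / 26.895 = 1.033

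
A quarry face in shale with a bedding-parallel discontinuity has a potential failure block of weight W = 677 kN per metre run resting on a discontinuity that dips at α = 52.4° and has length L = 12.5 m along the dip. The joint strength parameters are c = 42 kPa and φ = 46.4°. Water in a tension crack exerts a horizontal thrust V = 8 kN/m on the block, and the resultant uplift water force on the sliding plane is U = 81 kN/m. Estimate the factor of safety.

Resolving the block weight along and normal to the plane and applying the Mohr–Coulomb strength on the joint:
N' = W cosα − U − V sinα = 677·cos52.4° − 81 − 8·sin52.4° = 325.7 kN/m
Driving force T = W sinα + V cosα = 677·sin52.4° + 8·cos52.4° = 541.3 kN/m
Resisting force R = c·L + N'·tanφ = 42·12.5 + 325.7·tan46.4° = 525.0 + 342.1 = 867.1 kN/m
FS = R / T = 867.1 / 541.3 = 1.602

FS = 1.60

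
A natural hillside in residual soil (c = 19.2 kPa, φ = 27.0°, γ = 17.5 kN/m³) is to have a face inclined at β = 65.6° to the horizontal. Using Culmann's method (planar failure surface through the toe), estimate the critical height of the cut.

Culmann's analysis gives the critical failure plane at α_cr = (β + φ)/2 = (65.6 + 27.0)/2 = 46.3°, and the critical height
H_c = (4c/γ) · sinβ cosφ / [1 − cos(β − φ)]
    = (4·19.2/17.5) · sin65.6°·cos27.0° / [1 − cos(38.6°)]
    = 4.389 · 0.9107·0.8910 / [1 − 0.7815]
    = 4.389 · 0.8114 / 0.2185
    = 16.30 m

H_c = 16.30 m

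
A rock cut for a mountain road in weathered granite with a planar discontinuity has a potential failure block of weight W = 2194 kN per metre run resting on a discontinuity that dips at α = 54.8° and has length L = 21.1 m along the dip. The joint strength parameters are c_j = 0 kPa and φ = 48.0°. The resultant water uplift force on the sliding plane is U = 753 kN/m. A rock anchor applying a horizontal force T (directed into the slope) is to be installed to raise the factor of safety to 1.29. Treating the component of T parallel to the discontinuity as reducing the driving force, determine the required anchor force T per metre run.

Resolving forces along and normal to the sliding plane, with the horizontal anchor force T adding T·sinα to the effective normal force and T·cosα acting up the plane against the driving force:
FS = [c_jL + (W cosα − U + T sinα) tanφ] / [W sinα − T cosα]
Without the anchor: N' = 511.7 kN/m, driving T_d = 1792.8 kN/m, resisting R = 0·21.1 + 511.7·tan48.0° = 568.3 kN/m, FS = 0.32.
Setting FS = 1.29 and solving for T:
1.29·(1792.8 − T cos54.8°) = 568.3 + T sin54.8°·tan48.0°
T·(sin54.8°·tan48.0° + 1.29·cos54.8°) = 1.29·1792.8 − 568.3
T·(0.8171·1.1106 + 1.29·0.5764) = 2312.7 − 568.3 = 1744.4
T·1.6511 = 1744.4
T = 1056.5 kN/m

T = 1057 kN/m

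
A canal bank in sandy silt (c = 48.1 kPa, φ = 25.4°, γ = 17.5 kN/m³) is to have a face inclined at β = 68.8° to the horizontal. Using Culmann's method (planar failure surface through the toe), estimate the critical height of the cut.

Culmann's analysis gives the critical failure plane at α_cr = (β + φ)/2 = (68.8 + 25.4)/2 = 47.1°, and the critical height
H_c = (4c/γ) · sinβ cosφ / [1 − cos(β − φ)]
    = (4·48.1/17.5) · sin68.8°·cos25.4° / [1 − cos(43.4°)]
    = 10.994 · 0.9323·0.9033 / [1 − 0.7266]
    = 10.994 · 0.8422 / 0.2734
    = 33.86 m

H_c = 33.86 m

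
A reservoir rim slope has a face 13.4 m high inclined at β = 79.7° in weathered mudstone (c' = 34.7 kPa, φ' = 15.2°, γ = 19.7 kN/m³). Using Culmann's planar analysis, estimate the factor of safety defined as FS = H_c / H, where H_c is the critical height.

H_c = (4c'/γ) · sinβ cosφ' / [1 − cos(β − φ')]
    = (4·34.7/19.7) · sin79.7°·cos15.2° / [1 − cos64.5°]
    = 7.046 · 0.9495 / 0.5695 = 11.75 m
FS = H_c / H = 11.75 / 13.4 = 0.877

FS = 0.88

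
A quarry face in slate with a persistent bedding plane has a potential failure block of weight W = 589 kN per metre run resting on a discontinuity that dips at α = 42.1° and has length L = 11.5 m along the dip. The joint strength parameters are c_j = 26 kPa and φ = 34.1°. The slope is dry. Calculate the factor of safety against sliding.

Resolving the block weight along and normal to the plane and applying the Mohr–Coulomb strength on the joint:
N' = W cosα = 589·cos42.1° = 437.0 kN/m
Driving force T = W sinα = 589·sin42.1° = 394.9 kN/m
Resisting force R = c_j·L + N'·tanφ = 26·11.5 + 437.0·tan34.1° = 299.0 + 295.9 = 594.9 kN/m
FS = R / T = 594.9 / 394.9 = 1.506

FS = 1.51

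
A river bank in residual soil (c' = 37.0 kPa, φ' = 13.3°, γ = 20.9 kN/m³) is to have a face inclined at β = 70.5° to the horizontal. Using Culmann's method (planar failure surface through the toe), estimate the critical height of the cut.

H_c = 14.17 m

Culmann's analysis gives the critical failure plane at α_cr = (β + φ')/2 = (70.5 + 13.3)/2 = 41.9°, and the critical height
H_c = (4c'/γ) · sinβ cosφ' / [1 − cos(β − φ')]
    = (4·37.0/20.9) · sin70.5°·cos13.3° / [1 − cos(57.2°)]
    = 7.081 · 0.9426·0.9732 / [1 − 0.5417]
    = 7.081 · 0.9174 / 0.4583
    = 14.17 m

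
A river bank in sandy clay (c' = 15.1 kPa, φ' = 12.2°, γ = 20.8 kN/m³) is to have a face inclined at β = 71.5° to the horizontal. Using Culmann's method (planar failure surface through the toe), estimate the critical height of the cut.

Culmann's analysis gives the critical failure plane at α_cr = (β + φ')/2 = (71.5 + 12.2)/2 = 41.9°, and the critical height
H_c = (4c'/γ) · sinβ cosφ' / [1 − cos(β − φ')]
    = (4·15.1/20.8) · sin71.5°·cos12.2° / [1 − cos(59.3°)]
    = 2.904 · 0.9483·0.9774 / [1 − 0.5105]
    = 2.904 · 0.9269 / 0.4895
    = 5.50 m

H_c = 5.50 m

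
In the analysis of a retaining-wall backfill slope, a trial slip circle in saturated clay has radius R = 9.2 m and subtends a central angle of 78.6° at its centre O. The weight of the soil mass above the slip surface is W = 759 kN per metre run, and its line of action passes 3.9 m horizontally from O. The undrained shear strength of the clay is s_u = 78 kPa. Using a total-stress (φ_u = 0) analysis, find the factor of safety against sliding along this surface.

Taking moments about the centre O, the resisting moment is provided by the undrained shear strength acting along the arc:
Arc length L_a = R·θ = 9.2·(78.6°·π/180) = 9.2·1.3718 = 12.62 m
M_R = s_u·L_a·R = 78·12.62·9.2 = 9056.7 kN·m/m
M_D = W·d = 759·3.9 = 2960.1 kN·m/m
FS = M_R / M_D = 9056.7 / 2960.1 = 3.060

FS = 3.06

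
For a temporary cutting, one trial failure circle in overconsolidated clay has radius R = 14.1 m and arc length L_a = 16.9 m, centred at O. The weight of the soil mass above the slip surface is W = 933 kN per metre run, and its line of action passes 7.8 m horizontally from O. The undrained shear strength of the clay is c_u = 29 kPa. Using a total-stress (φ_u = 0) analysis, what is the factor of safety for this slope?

FS = 0.95

Taking moments about the centre O, the resisting moment is provided by the undrained shear strength acting along the arc:
M_R = c_u·L_a·R = 29·16.90·14.1 = 6910.4 kN·m/m
M_D = W·d = 933·7.8 = 7277.4 kN·m/m
FS = M_R / M_D = 6910.4 / 7277.4 = 0.950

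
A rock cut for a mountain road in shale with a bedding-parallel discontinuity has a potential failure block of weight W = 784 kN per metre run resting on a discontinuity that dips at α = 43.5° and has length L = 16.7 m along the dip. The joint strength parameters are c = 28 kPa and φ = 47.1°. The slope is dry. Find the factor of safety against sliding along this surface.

Resolving the block weight along and normal to the plane and applying the Mohr–Coulomb strength on the joint:
N' = W cosα = 784·cos43.5° = 568.7 kN/m
Driving force T = W sinα = 784·sin43.5° = 539.7 kN/m
Resisting force R = c·L + N'·tanφ = 28·16.7 + 568.7·tan47.1° = 467.6 + 612.0 = 1079.6 kN/m
FS = R / T = 1079.6 / 539.7 = 2.000

FS = 2.00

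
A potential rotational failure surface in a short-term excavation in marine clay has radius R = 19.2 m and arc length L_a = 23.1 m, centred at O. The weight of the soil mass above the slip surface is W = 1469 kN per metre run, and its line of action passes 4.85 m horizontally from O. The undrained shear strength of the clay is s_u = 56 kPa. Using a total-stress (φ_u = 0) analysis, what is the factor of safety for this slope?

Taking moments about the centre O, the resisting moment is provided by the undrained shear strength acting along the arc:
M_R = s_u·L_a·R = 56·23.10·19.2 = 24837.1 kN·m/m
M_D = W·d = 1469·4.85 = 7124.6 kN·m/m
FS = M_R / M_D = 24837.1 / 7124.6 = 3.486

FS = 3.49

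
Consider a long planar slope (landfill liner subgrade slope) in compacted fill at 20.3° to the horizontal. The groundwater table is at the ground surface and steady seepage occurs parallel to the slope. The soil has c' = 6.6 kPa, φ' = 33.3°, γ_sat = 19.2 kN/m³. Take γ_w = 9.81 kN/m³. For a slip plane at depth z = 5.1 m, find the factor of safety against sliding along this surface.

FS = 1.08

With seepage parallel to the slope and the water table at the surface, the effective normal stress on the slip plane uses the buoyant unit weight γ' = γ_sat − γ_w while the driving shear stress uses γ_sat:
FS = [c' + γ' z cos²β tanφ'] / [γ_sat z sinβ cosβ]
γ' = 19.2 − 9.81 = 9.39 kN/m³
Numerator = 6.6 + 9.39·5.1·cos²20.3°·tan33.3° = 6.6 + 9.39·5.1·0.8796·0.6569 = 34.271 kPa
Denominator = 19.2·5.1·sin20.3°·cos20.3° = 19.2·5.1·0.3469·0.9379 = 31.862 kPa
FS = 34.271 / 31.862 = 1.076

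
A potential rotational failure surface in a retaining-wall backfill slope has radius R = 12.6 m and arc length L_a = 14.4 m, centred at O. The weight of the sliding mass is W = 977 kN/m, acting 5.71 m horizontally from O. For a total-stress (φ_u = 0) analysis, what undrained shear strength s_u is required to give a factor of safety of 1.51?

FS = s_u·L_a·R / (W·d), so s_u = FS·W·d / (L_a·R).
s_u = 1.51·977·5.71 / (14.40·12.6) = 8423.8 / 181.44 = 46.43 kPa

s_u = 46.4 kPa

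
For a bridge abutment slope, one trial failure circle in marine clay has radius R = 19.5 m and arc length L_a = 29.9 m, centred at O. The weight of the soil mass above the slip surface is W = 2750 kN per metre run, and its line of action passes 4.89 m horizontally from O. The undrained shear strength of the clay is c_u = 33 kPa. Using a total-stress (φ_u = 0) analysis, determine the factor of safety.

Taking moments about the centre O, the resisting moment is provided by the undrained shear strength acting along the arc:
M_R = c_u·L_a·R = 33·29.90·19.5 = 19240.6 kN·m/m
M_D = W·d = 2750·4.89 = 13447.5 kN·m/m
FS = M_R / M_D = 19240.6 / 13447.5 = 1.431

FS = 1.43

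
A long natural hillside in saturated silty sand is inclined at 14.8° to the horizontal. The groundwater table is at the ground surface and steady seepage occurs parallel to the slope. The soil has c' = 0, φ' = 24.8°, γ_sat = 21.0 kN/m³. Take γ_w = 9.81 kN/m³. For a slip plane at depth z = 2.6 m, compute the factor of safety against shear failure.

FS = 0.93

With seepage parallel to the slope and the water table at the surface, the effective normal stress on the slip plane uses the buoyant unit weight γ' = γ_sat − γ_w while the driving shear stress uses γ_sat:
FS = [c' + γ' z cos²β tanφ'] / [γ_sat z sinβ cosβ]
(For c' = 0 this reduces to FS = (γ'/γ_sat)·tanφ'/tanβ.)
γ' = 21.0 − 9.81 = 11.19 kN/m³
Numerator = 0.0 + 11.19·2.6·cos²14.8°·tan24.8° = 0.0 + 11.19·2.6·0.9347·0.4621 = 12.566 kPa
Denominator = 21.0·2.6·sin14.8°·cos14.8° = 21.0·2.6·0.2554·0.9668 = 13.485 kPa
FS = 12.566 / 13.485 = 0.932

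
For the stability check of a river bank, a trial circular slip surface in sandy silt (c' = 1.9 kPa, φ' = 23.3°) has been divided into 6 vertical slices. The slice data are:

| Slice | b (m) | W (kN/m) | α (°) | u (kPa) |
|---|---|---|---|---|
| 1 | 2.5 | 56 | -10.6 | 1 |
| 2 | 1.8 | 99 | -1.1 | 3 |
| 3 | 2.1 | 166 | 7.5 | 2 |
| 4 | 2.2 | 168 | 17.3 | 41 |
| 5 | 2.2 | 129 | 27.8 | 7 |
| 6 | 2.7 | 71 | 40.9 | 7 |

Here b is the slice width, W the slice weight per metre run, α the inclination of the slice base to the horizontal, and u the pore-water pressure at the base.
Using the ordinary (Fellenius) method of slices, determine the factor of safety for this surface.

FS = 1.46

Ordinary method of slices: FS = Σ[c'·Δl_i + (W_i cosα_i − u_i·Δl_i)·tanφ'] / Σ W_i sinα_i, with Δl_i = b_i / cosα_i.
Slice 1: Δl = 2.5/cos(-10.6°) = 2.543 m; N'_1 = 56·cos(-10.6°) − 1·2.543 = 52.5; c'Δl = 4.83; W sinα = -10.3
Slice 2: Δl = 1.8/cos(-1.1°) = 1.800 m; N'_2 = 99·cos(-1.1°) − 3·1.800 = 93.6; c'Δl = 3.42; W sinα = -1.9
Slice 3: Δl = 2.1/cos7.5° = 2.118 m; N'_3 = 166·cos7.5° − 2·2.118 = 160.3; c'Δl = 4.02; W sinα = 21.7
Slice 4: Δl = 2.2/cos17.3° = 2.304 m; N'_4 = 168·cos17.3° − 41·2.304 = 65.9; c'Δl = 4.38; W sinα = 50.0
Slice 5: Δl = 2.2/cos27.8° = 2.487 m; N'_5 = 129·cos27.8° − 7·2.487 = 96.7; c'Δl = 4.73; W sinα = 60.2
Slice 6: Δl = 2.7/cos40.9° = 3.572 m; N'_6 = 71·cos40.9° − 7·3.572 = 28.7; c'Δl = 6.79; W sinα = 46.5
Σc'Δl = 28.2 kN/m; ΣN' = 497.7 kN/m; ΣW sinα = 166.1 kN/m
Resisting = 28.2 + 497.7·tan23.3° = 28.2 + 214.3 = 242.5 kN/m
FS = 242.5 / 166.1 = 1.460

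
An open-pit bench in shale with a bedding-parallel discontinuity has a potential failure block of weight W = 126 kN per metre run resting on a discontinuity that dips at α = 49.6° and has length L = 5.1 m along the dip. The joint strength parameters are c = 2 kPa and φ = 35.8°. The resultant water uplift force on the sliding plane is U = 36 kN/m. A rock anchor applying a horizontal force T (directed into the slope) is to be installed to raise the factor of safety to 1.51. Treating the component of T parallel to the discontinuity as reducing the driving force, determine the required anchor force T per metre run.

Resolving forces along and normal to the sliding plane, with the horizontal anchor force T adding T·sinα to the effective normal force and T·cosα acting up the plane against the driving force:
FS = [cL + (W cosα − U + T sinα) tanφ] / [W sinα − T cosα]
Without the anchor: N' = 45.7 kN/m, driving T_d = 96.0 kN/m, resisting R = 2·5.1 + 45.7·tan35.8° = 43.1 kN/m, FS = 0.45.
Setting FS = 1.51 and solving for T:
1.51·(96.0 − T cos49.6°) = 43.1 + T sin49.6°·tan35.8°
T·(sin49.6°·tan35.8° + 1.51·cos49.6°) = 1.51·96.0 − 43.1
T·(0.7615·0.7212 + 1.51·0.6481) = 144.9 − 43.1 = 101.8
T·1.5279 = 101.8
T = 66.6 kN/m

T = 67 kN/m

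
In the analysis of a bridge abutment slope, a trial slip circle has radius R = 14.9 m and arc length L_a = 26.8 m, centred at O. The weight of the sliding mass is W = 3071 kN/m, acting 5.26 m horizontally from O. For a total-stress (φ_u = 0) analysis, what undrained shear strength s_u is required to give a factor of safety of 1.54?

s_u = 62.3 kPa

FS = s_u·L_a·R / (W·d), so s_u = FS·W·d / (L_a·R).
s_u = 1.54·3071·5.26 / (26.80·14.9) = 24876.3 / 399.32 = 62.30 kPa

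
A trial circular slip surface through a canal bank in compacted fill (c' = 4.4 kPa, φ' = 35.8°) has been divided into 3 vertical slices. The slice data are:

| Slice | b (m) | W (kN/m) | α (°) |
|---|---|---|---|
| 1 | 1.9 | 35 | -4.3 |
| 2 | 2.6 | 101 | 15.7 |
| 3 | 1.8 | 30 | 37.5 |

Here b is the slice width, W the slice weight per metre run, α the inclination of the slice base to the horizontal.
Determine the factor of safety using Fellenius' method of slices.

FS = 3.32

Ordinary method of slices: FS = Σ[c'·Δl_i + (W_i cosα_i)·tanφ'] / Σ W_i sinα_i, with Δl_i = b_i / cosα_i.
Slice 1: Δl = 1.9/cos(-4.3°) = 1.905 m; N'_1 = 35·cos(-4.3°) = 34.9; c'Δl = 8.38; W sinα = -2.6
Slice 2: Δl = 2.6/cos15.7° = 2.701 m; N'_2 = 101·cos15.7° = 97.2; c'Δl = 11.88; W sinα = 27.3
Slice 3: Δl = 1.8/cos37.5° = 2.269 m; N'_3 = 30·cos37.5° = 23.8; c'Δl = 9.98; W sinα = 18.3
Σc'Δl = 30.2 kN/m; ΣN' = 155.9 kN/m; ΣW sinα = 43.0 kN/m
Resisting = 30.2 + 155.9·tan35.8° = 30.2 + 112.5 = 142.7 kN/m
FS = 142.7 / 43.0 = 3.321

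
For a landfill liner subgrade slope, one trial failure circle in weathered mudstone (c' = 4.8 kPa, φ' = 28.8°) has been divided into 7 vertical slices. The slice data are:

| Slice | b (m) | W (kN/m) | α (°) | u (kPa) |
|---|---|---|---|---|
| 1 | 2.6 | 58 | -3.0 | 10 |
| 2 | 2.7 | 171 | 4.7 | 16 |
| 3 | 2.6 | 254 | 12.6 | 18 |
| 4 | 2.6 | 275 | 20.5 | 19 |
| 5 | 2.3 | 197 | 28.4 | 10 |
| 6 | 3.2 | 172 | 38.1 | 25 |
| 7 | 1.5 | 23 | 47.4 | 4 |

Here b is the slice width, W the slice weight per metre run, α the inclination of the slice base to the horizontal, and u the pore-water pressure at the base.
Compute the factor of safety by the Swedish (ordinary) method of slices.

Ordinary method of slices: FS = Σ[c'·Δl_i + (W_i cosα_i − u_i·Δl_i)·tanφ'] / Σ W_i sinα_i, with Δl_i = b_i / cosα_i.
Slice 1: Δl = 2.6/cos(-3.0°) = 2.604 m; N'_1 = 58·cos(-3.0°) − 10·2.604 = 31.9; c'Δl = 12.50; W sinα = -3.0
Slice 2: Δl = 2.7/cos4.7° = 2.709 m; N'_2 = 171·cos4.7° − 16·2.709 = 127.1; c'Δl = 13.00; W sinα = 14.0
Slice 3: Δl = 2.6/cos12.6° = 2.664 m; N'_3 = 254·cos12.6° − 18·2.664 = 199.9; c'Δl = 12.79; W sinα = 55.4
Slice 4: Δl = 2.6/cos20.5° = 2.776 m; N'_4 = 275·cos20.5° − 19·2.776 = 204.8; c'Δl = 13.32; W sinα = 96.3
Slice 5: Δl = 2.3/cos28.4° = 2.615 m; N'_5 = 197·cos28.4° − 10·2.615 = 147.1; c'Δl = 12.55; W sinα = 93.7
Slice 6: Δl = 3.2/cos38.1° = 4.066 m; N'_6 = 172·cos38.1° − 25·4.066 = 33.7; c'Δl = 19.52; W sinα = 106.1
Slice 7: Δl = 1.5/cos47.4° = 2.216 m; N'_7 = 23·cos47.4° − 4·2.216 = 6.7; c'Δl = 10.64; W sinα = 16.9
Σc'Δl = 94.3 kN/m; ΣN' = 751.3 kN/m; ΣW sinα = 379.4 kN/m
Resisting = 94.3 + 751.3·tan28.8° = 94.3 + 413.0 = 507.3 kN/m
FS = 507.3 / 379.4 = 1.337

FS = 1.34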